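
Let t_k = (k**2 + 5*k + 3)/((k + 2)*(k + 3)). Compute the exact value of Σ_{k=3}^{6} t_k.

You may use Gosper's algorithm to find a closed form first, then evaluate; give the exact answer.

Σ = 56/15

The ratio is (k + 2)*(5*k + (k + 1)**2 + 8)/((k + 4)*(k**2 + 5*k + 3)).
Normal form (A,B,C) = (k + 2, k + 4, k**2 + 5*k + 3).
Solve (k + 2)·f(k+1) − (k + 3)·f(k) = k**2 + 5*k + 3.
From deg A=1, deg B=1, deg C=2: d=2.
Solve for f: f(k) = k*(2*k + 1)/2 (degree 2 ≤ 2).
So s_k = (B(k−1)f/C)·t_k = (k*(k + 3)*(2*k + 1)/(2*(k**2 + 5*k + 3)))·t_k = k*(2*k + 1)/(2*(k + 2)).
s_(k+1) − s_k = (k**2 + 5*k + 3)/(k**2 + 5*k + 6) = t_k.
Evaluate s at k=7 and k=3: 35/6 and 21/10; difference 56/15.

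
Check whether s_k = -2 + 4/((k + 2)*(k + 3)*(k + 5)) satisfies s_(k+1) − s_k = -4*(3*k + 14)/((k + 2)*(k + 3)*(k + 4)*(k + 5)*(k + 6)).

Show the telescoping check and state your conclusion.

s_(k+1) = -2 + 4/((k + 3)*(k + 4)*(k + 6))
s_(k+1) − s_k = 4*(-3*k - 14)/(k**5 + 20*k**4 + 155*k**3 + 580*k**2 + 1044*k + 720)
(s_(k+1) − s_k) − t_k = 0

valid; difference matches t_k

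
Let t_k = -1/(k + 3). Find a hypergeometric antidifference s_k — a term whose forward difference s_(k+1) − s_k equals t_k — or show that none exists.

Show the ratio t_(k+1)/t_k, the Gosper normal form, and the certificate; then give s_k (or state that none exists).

Ratio r(k) = (k + 3)/(k + 4).
Gosper form: A/B · C(k+1)/C(k) with A=k + 3, B=k + 4, C=1.
f must satisfy (k + 3)·f(k+1) − (k + 3)·f(k) = 1.
d = 0 from the (1,1,0) case.
Put f(k) = c0: A·f(k+1) − B(k−1)·f(k) − C = -1; need -1 = 0 — inconsistent ⇒ no f, not summable.

none — t_k is not Gosper-summable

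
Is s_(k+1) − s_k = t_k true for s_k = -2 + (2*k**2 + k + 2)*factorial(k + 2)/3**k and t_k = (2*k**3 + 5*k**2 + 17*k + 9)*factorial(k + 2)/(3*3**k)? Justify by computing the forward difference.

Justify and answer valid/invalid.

valid (s_(k+1) − s_k reduces to t_k)

s_(k+1) = 3**(-k - 1)*(k + 2*(k + 1)**2 + 3)*factorial(k + 3) - 2
s_(k+1) − s_k = (2*k**3 + 5*k**2 + 17*k + 9)*factorial(k + 2)/(3*3**k)
(s_(k+1) − s_k) − t_k = 0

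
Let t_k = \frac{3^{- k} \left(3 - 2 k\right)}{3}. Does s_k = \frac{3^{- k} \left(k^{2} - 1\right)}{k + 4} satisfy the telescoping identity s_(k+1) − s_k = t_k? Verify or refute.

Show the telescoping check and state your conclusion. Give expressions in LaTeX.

Invalid: residual \frac{3^{- k} \left(2 k^{2} + 8 k - 15\right)}{k^{2} + 9 k + 20} ≠ 0.

s_(k+1) = k*(k + 2)/(3*3**k*(k + 5))
s_(k+1) − s_k = (-2*k**3 - 9*k**2 + 11*k + 15)/(3*3**k*(k**2 + 9*k + 20))
(s_(k+1) − s_k) − t_k = (2*k**2 + 8*k - 15)/(3**k*(k**2 + 9*k + 20))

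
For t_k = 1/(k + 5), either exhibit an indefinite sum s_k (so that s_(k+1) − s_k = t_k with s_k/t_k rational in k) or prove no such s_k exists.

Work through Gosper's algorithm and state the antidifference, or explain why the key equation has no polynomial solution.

no hypergeometric antidifference exists

t_(k+1)/t_k = (k + 5)/(k + 6).
Gosper form: A/B · C(k+1)/C(k) with A=k + 5, B=k + 6, C=1.
Need (k + 5)·f(k+1) − (k + 5)·f(k) = 1.
deg f ≤ 0 (via 1,1,0).
Put f(k) = c0: A·f(k+1) − B(k−1)·f(k) − C = -1; need -1 = 0 — inconsistent ⇒ no f, not summable.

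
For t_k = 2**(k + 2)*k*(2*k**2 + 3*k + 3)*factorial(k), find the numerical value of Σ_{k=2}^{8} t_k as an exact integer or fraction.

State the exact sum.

Σ = 53508833216

Compute t_(k+1)/t_k: get (k + 1)**2*(6*k + 4*(k + 1)**2 + 12)/(k*(2*k**2 + 3*k + 3)).
Normal form (A,B,C) = (2*k + 2, 1, k**3 + 3*k**2/2 + 3*k/2).
Key eq: (2*k + 2)·f(k+1) = (1)·f(k) + (k**3 + 3*k**2/2 + 3*k/2).
d = 2 from the (1,0,3) case.
Coefficient equations give f(k) = k*(k - 1)/2.
Certificate R = B(k−1)f/C = (k - 1)/(2*k**2 + 3*k + 3) gives s_k = 2**(k + 2)*k*(k - 1)*factorial(k).
Check: Δs_k = 2**(k + 2)*k*(2*k**2 + 3*k + 3)*factorial(k). ✓
Telescoping: Σ = s_(9) − s_(2) = 53508833280 − (64) = 53508833216.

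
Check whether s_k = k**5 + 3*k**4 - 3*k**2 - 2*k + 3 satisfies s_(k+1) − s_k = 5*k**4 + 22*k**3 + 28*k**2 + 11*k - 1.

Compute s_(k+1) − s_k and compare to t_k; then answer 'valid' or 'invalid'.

Valid: the claim telescopes to t_k.

s_(k+1) = -2*k + (k + 1)**5 + 3*(k + 1)**4 - 3*(k + 1)**2 + 1
s_(k+1) − s_k = 5*k**4 + 22*k**3 + 28*k**2 + 11*k - 1
(s_(k+1) − s_k) − t_k = 0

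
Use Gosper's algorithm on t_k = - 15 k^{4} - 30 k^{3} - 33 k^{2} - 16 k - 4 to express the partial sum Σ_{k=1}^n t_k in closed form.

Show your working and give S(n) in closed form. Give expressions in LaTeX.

Ratio r(k) = (15*k**4 + 90*k**3 + 213*k**2 + 232*k + 98)/(15*k**4 + 30*k**3 + 33*k**2 + 16*k + 4).
Gosper form: A/B · C(k+1)/C(k) with A=1, B=1, C=k**4 + 2*k**3 + 11*k**2/5 + 16*k/15 + 4/15.
Key eq: (1)·f(k+1) = (1)·f(k) + (k**4 + 2*k**3 + 11*k**2/5 + 16*k/15 + 4/15).
Bound: deg f ≤ 5.
Coefficient equations give f(k) = k*(3*k**4 + k**2 - k + 1)/15.
Get s_k = R·t_k = k*(-3*k**4 - k**2 + k - 1) with R(k) = B(k−1)f(k)/C(k) = k*(3*k**4 + k**2 - k + 1)/(15*k**4 + 30*k**3 + 33*k**2 + 16*k + 4).
Verify: -15*k**4 - 30*k**3 - 33*k**2 - 16*k - 4 matches t_k.
Evaluate: s_(n+1) = -3*n**5 - 15*n**4 - 31*n**3 - 32*n**2 - 17*n - 4; subtract s_(1) = -4 ⇒ S(n) = n*(-3*n**4 - 15*n**3 - 31*n**2 - 32*n - 17).

S(n) = n \left(- 3 n^{4} - 15 n^{3} - 31 n^{2} - 32 n - 17\right)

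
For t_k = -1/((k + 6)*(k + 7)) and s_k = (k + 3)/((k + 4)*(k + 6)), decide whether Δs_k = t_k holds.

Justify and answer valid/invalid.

Invalid: residual (2*k + 11)/(k**4 + 22*k**3 + 179*k**2 + 638*k + 840) ≠ 0.

s_(k+1) = (k + 4)/((k + 5)*(k + 7))
s_(k+1) − s_k = (-k**2 - 7*k - 9)/(k**4 + 22*k**3 + 179*k**2 + 638*k + 840)
(s_(k+1) − s_k) − t_k = (2*k + 11)/(k**4 + 22*k**3 + 179*k**2 + 638*k + 840)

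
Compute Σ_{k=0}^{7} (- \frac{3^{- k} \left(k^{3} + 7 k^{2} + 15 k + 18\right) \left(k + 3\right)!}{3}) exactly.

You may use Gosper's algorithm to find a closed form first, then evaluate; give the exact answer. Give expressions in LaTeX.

Compute t_(k+1)/t_k: get (k**4 + 14*k**3 + 72*k**2 + 169*k + 164)/(3*(k**3 + 7*k**2 + 15*k + 18)).
So A=k/3 + 4/3 and B=1, with C=k**3 + 7*k**2 + 15*k + 18.
f must satisfy (k/3 + 4/3)·f(k+1) − (1)·f(k) = k**3 + 7*k**2 + 15*k + 18.
Bound: deg f ≤ 2.
Match coefficients ⇒ f(k) = 3*(k**2 + 4*k - 2).
R(k) = B(k−1)·f(k)/C(k) = 3*(k**2 + 4*k - 2)/(k**3 + 7*k**2 + 15*k + 18); s_k = R·t_k = -(k**2 + 4*k - 2)*factorial(k + 3)/3**k.
Check: Δs_k = -(k**3 + 7*k**2 + 15*k + 18)*factorial(k + 3)/(3*3**k). ✓
Telescoping: Σ = s_(8) − s_(0) = -46323200/81 − (12) = -46324172/81.

Σ = -46324172/81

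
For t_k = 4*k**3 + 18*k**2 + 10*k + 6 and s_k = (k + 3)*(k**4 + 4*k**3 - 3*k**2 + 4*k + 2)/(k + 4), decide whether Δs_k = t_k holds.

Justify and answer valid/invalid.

Invalid: residual (-3*k**4 - 30*k**3 - 85*k**2 - 42*k - 22)/(k**2 + 9*k + 20) ≠ 0.

s_(k+1) = (k**5 + 12*k**4 + 47*k**3 + 74*k**2 + 64*k + 32)/(k + 5)
s_(k+1) − s_k = (4*k**5 + 51*k**4 + 222*k**3 + 371*k**2 + 212*k + 98)/(k**2 + 9*k + 20)
(s_(k+1) − s_k) − t_k = (-3*k**4 - 30*k**3 - 85*k**2 - 42*k - 22)/(k**2 + 9*k + 20)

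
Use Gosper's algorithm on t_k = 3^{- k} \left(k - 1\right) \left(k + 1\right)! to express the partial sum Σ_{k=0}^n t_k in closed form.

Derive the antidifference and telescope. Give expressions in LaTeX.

S(n) = -3 + 3^{- n} \left(n + 2\right)!

The ratio is k*(k + 2)/(3*(k - 1)).
A = k/3 + 2/3, B = 1, C = k - 1.
f must satisfy (k/3 + 2/3)·f(k+1) − (1)·f(k) = k - 1.
deg f ≤ 0 (via 1,0,1).
Solving with deg f ≤ 0: f(k) = 3.
Get s_k = R·t_k = 3**(1 - k)*factorial(k + 1) with R(k) = B(k−1)f(k)/C(k) = 3/(k - 1).
Verify: (k - 1)*factorial(k + 1)/3**k matches t_k.
s_(n+1) = factorial(n + 2)/3**n and s_(0) = 3, so S(n) = -3 + factorial(n + 2)/3**n.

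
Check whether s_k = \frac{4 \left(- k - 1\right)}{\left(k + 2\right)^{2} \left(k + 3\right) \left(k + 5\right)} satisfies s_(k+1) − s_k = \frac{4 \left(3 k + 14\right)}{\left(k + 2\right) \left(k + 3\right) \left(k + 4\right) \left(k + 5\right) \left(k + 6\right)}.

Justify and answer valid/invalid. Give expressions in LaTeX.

Invalid: residual \frac{8 \left(- 2 k^{2} - 15 k - 26\right)}{k^{7} + 25 k^{6} + 261 k^{5} + 1475 k^{4} + 4874 k^{3} + 9420 k^{2} + 9864 k + 4320} ≠ 0.

s_(k+1) = 4*(-k - 2)/((k + 3)**2*(k + 4)*(k + 6))
s_(k+1) − s_k = 4*(3*k**3 + 25*k**2 + 58*k + 32)/(k**7 + 25*k**6 + 261*k**5 + 1475*k**4 + 4874*k**3 + 9420*k**2 + 9864*k + 4320)
(s_(k+1) − s_k) − t_k = 8*(-2*k**2 - 15*k - 26)/(k**7 + 25*k**6 + 261*k**5 + 1475*k**4 + 4874*k**3 + 9420*k**2 + 9864*k + 4320)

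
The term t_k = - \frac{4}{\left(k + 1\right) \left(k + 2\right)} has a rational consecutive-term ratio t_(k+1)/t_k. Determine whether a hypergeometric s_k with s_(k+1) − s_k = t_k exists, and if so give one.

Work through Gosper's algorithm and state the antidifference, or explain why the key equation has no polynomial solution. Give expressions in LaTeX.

r(k) = (k + 1)/(k + 3) after simplifying.
Normal form (A,B,C) = (k + 1, k + 3, 1).
Solve (k + 1)·f(k+1) − (k + 2)·f(k) = 1.
Degrees (1,1,0) ⇒ d ≤ 1.
Solving with deg f ≤ 1: f(k) = k.
So s_k = (B(k−1)f/C)·t_k = (k*(k + 2))·t_k = -4*k/(k + 1).
s_(k+1) − s_k = -4/(k**2 + 3*k + 2) = t_k.

s_k = - \frac{4 k}{k + 1}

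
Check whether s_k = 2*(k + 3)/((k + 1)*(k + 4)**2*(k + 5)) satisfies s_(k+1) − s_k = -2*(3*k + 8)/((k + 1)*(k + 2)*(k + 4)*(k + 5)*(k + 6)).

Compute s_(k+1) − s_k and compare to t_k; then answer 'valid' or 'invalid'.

Invalid: residual 8*(k**2 + 7*k + 11)/(k**7 + 27*k**6 + 303*k**5 + 1821*k**4 + 6276*k**3 + 12252*k**2 + 12320*k + 4800) ≠ 0.

s_(k+1) = 2*(k + 4)/((k + 2)*(k + 5)**2*(k + 6))
s_(k+1) − s_k = 2*((k + 1)*(k + 4)**3 - (k + 2)*(k + 3)*(k + 5)*(k + 6))/((k + 1)*(k + 2)*(k + 4)**2*(k + 5)**2*(k + 6))
(s_(k+1) − s_k) − t_k = 8*(k**2 + 7*k + 11)/(k**7 + 27*k**6 + 303*k**5 + 1821*k**4 + 6276*k**3 + 12252*k**2 + 12320*k + 4800)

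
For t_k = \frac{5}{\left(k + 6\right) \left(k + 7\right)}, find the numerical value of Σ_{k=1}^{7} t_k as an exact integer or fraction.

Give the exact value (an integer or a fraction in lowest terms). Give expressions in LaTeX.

Σ = 5/14

t_(k+1)/t_k = (k + 6)/(k + 8).
Factor: A=k + 6; B=k + 8; C=1.
Need (k + 6)·f(k+1) − (k + 7)·f(k) = 1.
From deg A=1, deg B=1, deg C=0: d=1.
A polynomial solution: f(k) = k/6.
R(k) = B(k−1)·f(k)/C(k) = k*(k + 7)/6; s_k = R·t_k = 5*k/(6*(k + 6)).
Verify: 5/(k**2 + 13*k + 42) matches t_k.
Sum = s_(8) − s_(1); s_(8) = 10/21, s_(1) = 5/42 ⇒ 5/14.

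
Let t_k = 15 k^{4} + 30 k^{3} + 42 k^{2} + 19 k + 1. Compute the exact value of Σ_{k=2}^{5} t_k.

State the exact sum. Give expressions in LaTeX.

Σ = 23928

The ratio is (15*k**4 + 90*k**3 + 222*k**2 + 253*k + 107)/(15*k**4 + 30*k**3 + 42*k**2 + 19*k + 1).
Normal form (A,B,C) = (1, 1, k**4 + 2*k**3 + 14*k**2/5 + 19*k/15 + 1/15).
Need (1)·f(k+1) − (1)·f(k) = k**4 + 2*k**3 + 14*k**2/5 + 19*k/15 + 1/15.
d = 5 from the (0,0,4) case.
A polynomial solution: f(k) = k*(3*k**4 + 4*k**2 - 4*k - 2)/15.
So s_k = (B(k−1)f/C)·t_k = (k*(3*k**4 + 4*k**2 - 4*k - 2)/(15*k**4 + 30*k**3 + 42*k**2 + 19*k + 1))·t_k = k*(3*k**4 + 4*k**2 - 4*k - 2).
Δs = 15*k**4 + 30*k**3 + 42*k**2 + 19*k + 1, as required.
Telescoping: Σ = s_(6) − s_(2) = 24036 − (108) = 23928.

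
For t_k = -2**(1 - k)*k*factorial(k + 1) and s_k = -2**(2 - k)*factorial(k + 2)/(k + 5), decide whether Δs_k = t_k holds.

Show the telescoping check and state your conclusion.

Invalid: residual 6*(k**2 + 5*k - 2)*factorial(k + 1)/(2**k*(k + 5)*(k + 6)) ≠ 0.

s_(k+1) = -2**(1 - k)*factorial(k + 3)/(k + 6)
s_(k+1) − s_k = -2**(1 - k)*(k**2 + 6*k + 3)*factorial(k + 2)/((k + 5)*(k + 6))
(s_(k+1) − s_k) − t_k = 6*(k**2 + 5*k - 2)*factorial(k + 1)/(2**k*(k + 5)*(k + 6))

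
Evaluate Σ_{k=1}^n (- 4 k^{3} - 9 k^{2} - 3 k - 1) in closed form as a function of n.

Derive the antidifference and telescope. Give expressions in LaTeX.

Ratio r(k) = (4*k**3 + 21*k**2 + 33*k + 17)/(4*k**3 + 9*k**2 + 3*k + 1).
Factor: A=1; B=1; C=k**3 + 9*k**2/4 + 3*k/4 + 1/4.
Need (1)·f(k+1) − (1)·f(k) = k**3 + 9*k**2/4 + 3*k/4 + 1/4.
d = 4 from the (0,0,3) case.
Match coefficients ⇒ f(k) = k*(k**3 + k**2 - 2*k + 1)/4.
So s_k = (B(k−1)f/C)·t_k = (k*(k**3 + k**2 - 2*k + 1)/(4*k**3 + 9*k**2 + 3*k + 1))·t_k = k*(-k**3 - k**2 + 2*k - 1).
s_(k+1) − s_k = -4*k**3 - 9*k**2 - 3*k - 1 = t_k.
Evaluate: s_(n+1) = -n**4 - 5*n**3 - 7*n**2 - 4*n - 1; subtract s_(1) = -1 ⇒ S(n) = n*(-n**3 - 5*n**2 - 7*n - 4).

S(n) = n \left(- n^{3} - 5 n^{2} - 7 n - 4\right)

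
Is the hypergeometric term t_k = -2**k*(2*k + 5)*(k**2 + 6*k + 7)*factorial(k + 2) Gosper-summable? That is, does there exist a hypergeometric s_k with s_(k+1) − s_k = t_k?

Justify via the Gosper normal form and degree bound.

Yes. s_k = -2**k*(k**2 + 4*k + 1)*factorial(k + 2).

The ratio is 2*(k + 3)*(2*k + 7)*(6*k + (k + 1)**2 + 13)/((2*k + 5)*(k**2 + 6*k + 7)).
So A=2*k + 6 and B=1, with C=k**3 + 17*k**2/2 + 22*k + 35/2.
Key eq: (2*k + 6)·f(k+1) = (1)·f(k) + (k**3 + 17*k**2/2 + 22*k + 35/2).
d = 2 from the (1,0,3) case.
Match coefficients ⇒ f(k) = (k**2 + 4*k + 1)/2.
Certificate R = B(k−1)f/C = (k**2 + 4*k + 1)/((2*k + 5)*(k**2 + 6*k + 7)) gives s_k = -2**k*(k**2 + 4*k + 1)*factorial(k + 2).
Δs = -2**k*(2*k + 5)*(k**2 + 6*k + 7)*factorial(k + 2), as required.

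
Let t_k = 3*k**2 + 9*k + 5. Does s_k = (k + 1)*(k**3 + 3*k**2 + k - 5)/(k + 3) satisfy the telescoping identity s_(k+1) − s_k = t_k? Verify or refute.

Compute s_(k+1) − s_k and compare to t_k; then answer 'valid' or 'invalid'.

Invalid: residual 2*(-2*k**3 - 15*k**2 - 31*k - 20)/(k**2 + 7*k + 12) ≠ 0.

s_(k+1) = k*(k**3 + 8*k**2 + 22*k + 20)/(k + 4)
s_(k+1) − s_k = (3*k**4 + 26*k**3 + 74*k**2 + 81*k + 20)/(k**2 + 7*k + 12)
(s_(k+1) − s_k) − t_k = 2*(-2*k**3 - 15*k**2 - 31*k - 20)/(k**2 + 7*k + 12)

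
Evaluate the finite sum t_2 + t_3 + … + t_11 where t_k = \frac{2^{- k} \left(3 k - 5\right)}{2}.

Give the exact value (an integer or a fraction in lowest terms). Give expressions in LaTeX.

The ratio is (3*k - 2)/(2*(3*k - 5)).
Gosper form: A/B · C(k+1)/C(k) with A=1/2, B=1, C=k - 5/3.
Key eq: (1/2)·f(k+1) = (1)·f(k) + (k - 5/3).
deg f ≤ 1 (via 0,0,1).
Solve for f: f(k) = -2*(3*k - 2)/3 (degree 1 ≤ 1).
R(k) = B(k−1)·f(k)/C(k) = -2*(3*k - 2)/(3*k - 5); s_k = R·t_k = (2 - 3*k)/2**k.
Check: Δs_k = (3*k - 5)/(2*2**k). ✓
Evaluate s at k=12 and k=2: -17/2048 and -1; difference 2031/2048.

Σ = 2031/2048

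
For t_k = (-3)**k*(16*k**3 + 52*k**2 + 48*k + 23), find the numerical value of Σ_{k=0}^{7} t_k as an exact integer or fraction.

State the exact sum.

Σ = -14972200

t_(k+1)/t_k = 3*(-16*k**3 - 100*k**2 - 200*k - 139)/(16*k**3 + 52*k**2 + 48*k + 23).
Normal form (A,B,C) = (-3, 1, k**3 + 13*k**2/4 + 3*k + 23/16).
Key eq: (-3)·f(k+1) = (1)·f(k) + (k**3 + 13*k**2/4 + 3*k + 23/16).
Degrees (0,0,3) ⇒ d ≤ 3.
Match coefficients ⇒ f(k) = -(4*k**3 + 4*k**2 - 3*k + 2)/16.
Certificate R = B(k−1)f/C = -(4*k**3 + 4*k**2 - 3*k + 2)/(16*k**3 + 52*k**2 + 48*k + 23) gives s_k = (-3)**k*(-4*k**3 - 4*k**2 + 3*k - 2).
Verify: (-3)**k*(16*k**3 + 52*k**2 + 48*k + 23) matches t_k.
Evaluate s at k=8 and k=0: -14972202 and -2; difference -14972200.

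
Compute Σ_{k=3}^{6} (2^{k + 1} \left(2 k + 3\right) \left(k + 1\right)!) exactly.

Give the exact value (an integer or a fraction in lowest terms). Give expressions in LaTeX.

Σ = 10321536

Compute t_(k+1)/t_k: get 2*(k + 2)*(2*k + 5)/(2*k + 3).
A = 2*k + 4, B = 1, C = k + 3/2.
Need (2*k + 4)·f(k+1) − (1)·f(k) = k + 3/2.
Bound: deg f ≤ 0.
Coefficient equations give f(k) = 1/2.
Get s_k = R·t_k = 2**(k + 1)*factorial(k + 1) with R(k) = B(k−1)f(k)/C(k) = 1/(2*k + 3).
s_(k+1) − s_k = 2**(k + 1)*(2*k + 3)*factorial(k + 1) = t_k.
Evaluate s at k=7 and k=3: 10321920 and 384; difference 10321536.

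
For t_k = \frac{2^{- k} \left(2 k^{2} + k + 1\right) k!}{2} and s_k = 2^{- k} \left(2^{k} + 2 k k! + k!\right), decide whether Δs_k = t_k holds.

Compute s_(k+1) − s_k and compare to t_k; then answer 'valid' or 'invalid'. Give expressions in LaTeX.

Valid — Δs_k = t_k.

s_(k+1) = (2*2**k + 2*k**2*factorial(k) + 5*k*factorial(k) + 3*factorial(k))/(2*2**k)
s_(k+1) − s_k = (2*k**2 + k + 1)*factorial(k)/(2*2**k)
(s_(k+1) − s_k) − t_k = 0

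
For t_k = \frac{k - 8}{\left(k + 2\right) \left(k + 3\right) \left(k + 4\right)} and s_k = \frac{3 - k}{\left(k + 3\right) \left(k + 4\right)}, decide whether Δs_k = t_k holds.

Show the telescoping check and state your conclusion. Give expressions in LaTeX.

s_(k+1) = (2 - k)/((k + 4)*(k + 5))
s_(k+1) − s_k = (k - 9)/(k**3 + 12*k**2 + 47*k + 60)
(s_(k+1) − s_k) − t_k = 2*(11 - 2*k)/(k**4 + 14*k**3 + 71*k**2 + 154*k + 120)

Invalid: residual \frac{2 \left(11 - 2 k\right)}{k^{4} + 14 k^{3} + 71 k^{2} + 154 k + 120} ≠ 0.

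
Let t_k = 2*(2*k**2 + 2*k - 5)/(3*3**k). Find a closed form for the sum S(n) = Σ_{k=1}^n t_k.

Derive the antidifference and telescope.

Ratio r(k) = (2*k**2 + 6*k - 1)/(3*(2*k**2 + 2*k - 5)).
Normal form (A,B,C) = (1/3, 1, k**2 + k - 5/2).
Solve (1/3)·f(k+1) − (1)·f(k) = k**2 + k - 5/2.
Bound: deg f ≤ 2.
A polynomial solution: f(k) = -3*(k**2 + 2*k - 1)/2.
R(k) = B(k−1)·f(k)/C(k) = -3*(k**2 + 2*k - 1)/(2*k**2 + 2*k - 5); s_k = R·t_k = 2*(-k**2 - 2*k + 1)/3**k.
Verify: 2*(2*k**2 + 2*k - 5)/(3*3**k) matches t_k.
s_(n+1) = 2*3**(-n - 1)*(-n**2 - 4*n - 2) and s_(1) = -4/3, so S(n) = 2*3**(-n - 1)*(2*3**n - n**2 - 4*n - 2).

S(n) = 2*3**(-n - 1)*(2*3**n - n**2 - 4*n - 2)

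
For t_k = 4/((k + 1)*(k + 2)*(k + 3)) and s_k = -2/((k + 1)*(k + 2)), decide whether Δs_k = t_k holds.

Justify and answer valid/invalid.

s_(k+1) = -2/((k + 2)*(k + 3))
s_(k+1) − s_k = 4/(k**3 + 6*k**2 + 11*k + 6)
(s_(k+1) − s_k) − t_k = 0

Valid: the claim telescopes to t_k.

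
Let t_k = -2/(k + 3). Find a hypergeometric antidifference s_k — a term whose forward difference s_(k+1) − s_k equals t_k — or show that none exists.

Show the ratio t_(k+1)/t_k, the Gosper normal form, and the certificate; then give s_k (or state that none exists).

t_(k+1)/t_k = (k + 3)/(k + 4).
Gosper form: A/B · C(k+1)/C(k) with A=k + 3, B=k + 4, C=1.
Need (k + 3)·f(k+1) − (k + 3)·f(k) = 1.
From deg A=1, deg B=1, deg C=0: d=0.
Write f(k) = c0. Then LHS − RHS = -1, requiring -1 = 0: contradictory. No certificate.

not Gosper-summable; s_k does not exist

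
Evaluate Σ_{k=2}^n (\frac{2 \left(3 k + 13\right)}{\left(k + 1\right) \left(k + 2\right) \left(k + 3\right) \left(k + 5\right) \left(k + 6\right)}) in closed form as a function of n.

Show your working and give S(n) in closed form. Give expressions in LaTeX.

S(n) = \frac{n^{3} + 11 n^{2} + 36 n - 48}{42 \left(n^{3} + 11 n^{2} + 36 n + 36\right)}

The ratio is (k + 1)*(k + 5)*(3*k + 16)/((k + 4)*(k + 7)*(3*k + 13)).
So A=k + 1 and B=k + 7, with C=k**2 + 25*k/3 + 52/3.
f must satisfy (k + 1)·f(k+1) − (k + 6)·f(k) = k**2 + 25*k/3 + 52/3.
deg f ≤ 5 (via 1,1,2).
Match coefficients ⇒ f(k) = k*(k + 3)*(k + 4)*(k**2 + 8*k + 17)/30.
Certificate R = B(k−1)f/C = k*(k + 3)*(k + 6)*(k**2 + 8*k + 17)/(10*(3*k + 13)) gives s_k = k*(k**2 + 8*k + 17)/(5*(k**3 + 8*k**2 + 17*k + 10)).
s_(k+1) − s_k = 2*(3*k + 13)/(k**5 + 17*k**4 + 107*k**3 + 307*k**2 + 396*k + 180) = t_k.
s_(n+1) = (n**3 + 11*n**2 + 36*n + 26)/(5*(n**3 + 11*n**2 + 36*n + 36)) and s_(2) = 37/210, so S(n) = (n**3 + 11*n**2 + 36*n - 48)/(42*(n**3 + 11*n**2 + 36*n + 36)).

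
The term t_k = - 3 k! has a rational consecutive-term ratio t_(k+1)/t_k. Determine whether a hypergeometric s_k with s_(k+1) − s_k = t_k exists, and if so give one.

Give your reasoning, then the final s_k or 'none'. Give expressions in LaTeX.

Step 1: r(k) = k + 1.
A = k + 1, B = 1, C = 1.
Solve (k + 1)·f(k+1) − (1)·f(k) = 1.
Degrees (1,0,0) ⇒ d ≤ -1.
d = -1 < 0 ⇒ no nonzero polynomial f; not summable.

none (Gosper's algorithm certifies no s_k)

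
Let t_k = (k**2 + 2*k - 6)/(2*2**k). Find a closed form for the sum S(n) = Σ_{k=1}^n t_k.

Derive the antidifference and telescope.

S(n) = 2**(-n - 1)*(2**(n + 2) - n**2 - 6*n - 4)

t_(k+1)/t_k = (k**2 + 4*k - 3)/(2*(k**2 + 2*k - 6)).
A = 1/2, B = 1, C = k**2 + 2*k - 6.
Solve (1/2)·f(k+1) − (1)·f(k) = k**2 + 2*k - 6.
deg f ≤ 2 (via 0,0,2).
Solving with deg f ≤ 2: f(k) = -2*(k**2 + 4*k - 1).
Certificate R = B(k−1)f/C = -2*(k**2 + 4*k - 1)/(k**2 + 2*k - 6) gives s_k = (-k**2 - 4*k + 1)/2**k.
Verify: (k**2 + 2*k - 6)/(2*2**k) matches t_k.
Telescope: S(n) = s_(n+1) − s_(1) = 2**(-n - 1)*(-n**2 - 6*n - 4) − (-2) = 2**(-n - 1)*(2**(n + 2) - n**2 - 6*n - 4).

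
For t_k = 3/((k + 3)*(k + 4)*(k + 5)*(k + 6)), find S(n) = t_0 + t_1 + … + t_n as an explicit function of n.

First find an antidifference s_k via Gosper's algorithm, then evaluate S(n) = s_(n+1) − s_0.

The ratio is (k + 3)/(k + 7).
So A=k + 3 and B=k + 7, with C=1.
Set up (k + 3)·f(k+1) − (k + 6)·f(k) − (1) = 0.
deg f ≤ 3 (via 1,1,0).
A polynomial solution: f(k) = k*(k**2 + 12*k + 47)/180.
Certificate R = B(k−1)f/C = k*(k + 6)*(k**2 + 12*k + 47)/180 gives s_k = k*(k**2 + 12*k + 47)/(60*(k + 3)*(k + 4)*(k + 5)).
Δs = 3/(k**4 + 18*k**3 + 119*k**2 + 342*k + 360), as required.
s_(n+1) = (n**3 + 15*n**2 + 74*n + 60)/(60*(n**3 + 15*n**2 + 74*n + 120)) and s_(0) = 0, so S(n) = (n**3 + 15*n**2 + 74*n + 60)/(60*(n**3 + 15*n**2 + 74*n + 120)).

S(n) = (n**3 + 15*n**2 + 74*n + 60)/(60*(n**3 + 15*n**2 + 74*n + 120))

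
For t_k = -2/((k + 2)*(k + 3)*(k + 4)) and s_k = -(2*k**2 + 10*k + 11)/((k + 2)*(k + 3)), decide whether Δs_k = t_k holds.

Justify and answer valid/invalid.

s_(k+1) = (-10*k - 2*(k + 1)**2 - 21)/((k + 3)*(k + 4))
s_(k+1) − s_k = -2/(k**3 + 9*k**2 + 26*k + 24)
(s_(k+1) − s_k) − t_k = 0

valid (s_(k+1) − s_k reduces to t_k)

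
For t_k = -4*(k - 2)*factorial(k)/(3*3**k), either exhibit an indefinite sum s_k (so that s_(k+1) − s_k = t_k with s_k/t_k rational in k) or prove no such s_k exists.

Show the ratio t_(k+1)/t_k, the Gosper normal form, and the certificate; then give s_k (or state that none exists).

Ratio r(k) = (k**2 - 1)/(3*(k - 2)).
A = k/3 + 1/3, B = 1, C = k - 2.
Solve (k/3 + 1/3)·f(k+1) − (1)·f(k) = k - 2.
Degrees (1,0,1) ⇒ d ≤ 0.
A polynomial solution: f(k) = 3.
Then R = B(k−1)f/C = 3/(k - 2), so s_k = R(k)·t_k = -4*factorial(k)/3**k.
Check: Δs_k = -4*(k - 2)*factorial(k)/(3*3**k). ✓

s_k = -4*factorial(k)/3**k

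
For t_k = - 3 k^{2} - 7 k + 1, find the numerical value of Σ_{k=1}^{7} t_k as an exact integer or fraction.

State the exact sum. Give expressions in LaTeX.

Step 1: r(k) = (3*k**2 + 13*k + 9)/(3*k**2 + 7*k - 1).
Gosper form: A/B · C(k+1)/C(k) with A=1, B=1, C=k**2 + 7*k/3 - 1/3.
Key eq: (1)·f(k+1) = (1)·f(k) + (k**2 + 7*k/3 - 1/3).
deg f ≤ 3 (via 0,0,2).
A polynomial solution: f(k) = k*(k**2 + 2*k - 4)/3.
So s_k = (B(k−1)f/C)·t_k = (k*(k**2 + 2*k - 4)/(3*k**2 + 7*k - 1))·t_k = k*(-k**2 - 2*k + 4).
Verify: -3*k**2 - 7*k + 1 matches t_k.
Σ_(k=1)^(7) t_k = s_(8) − s_(1) = -608 − (1) = -609.

Σ = -609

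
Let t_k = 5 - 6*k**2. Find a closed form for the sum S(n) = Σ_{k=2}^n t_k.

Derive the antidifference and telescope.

Ratio r(k) = (6*(k + 1)**2 - 5)/(6*k**2 - 5).
A = 1, B = 1, C = k**2 - 5/6.
Solve (1)·f(k+1) − (1)·f(k) = k**2 - 5/6.
deg f ≤ 3 (via 0,0,2).
Match coefficients ⇒ f(k) = k*(2*k**2 - 3*k - 4)/6.
R(k) = B(k−1)·f(k)/C(k) = k*(2*k**2 - 3*k - 4)/(6*k**2 - 5); s_k = R·t_k = k*(-2*k**2 + 3*k + 4).
Verify: 5 - 6*k**2 matches t_k.
s_(n+1) = -2*n**3 - 3*n**2 + 4*n + 5 and s_(2) = 4, so S(n) = -2*n**3 - 3*n**2 + 4*n + 1.

S(n) = -2*n**3 - 3*n**2 + 4*n + 1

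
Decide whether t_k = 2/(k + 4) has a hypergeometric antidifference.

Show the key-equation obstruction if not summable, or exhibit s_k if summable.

No — the linear system for f has no solution.

t_(k+1)/t_k = (k + 4)/(k + 5).
Take A(k)=k + 4, B(k)=k + 5, C(k)=1.
Key eq: (k + 4)·f(k+1) = (k + 4)·f(k) + (1).
From deg A=1, deg B=1, deg C=0: d=0.
Generic f = c0 gives residual -1; -1 = 0 cannot hold, so t_k is not Gosper-summable.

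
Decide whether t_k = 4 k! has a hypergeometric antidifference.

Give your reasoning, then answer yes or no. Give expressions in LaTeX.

No — negative degree bound, so no certificate f.

r(k) = k + 1 after simplifying.
Gosper form: A/B · C(k+1)/C(k) with A=k + 1, B=1, C=1.
Set up (k + 1)·f(k+1) − (1)·f(k) − (1) = 0.
From deg A=1, deg B=0, deg C=0: d=-1.
Negative degree bound (-1): no f exists, t_k not Gosper-summable.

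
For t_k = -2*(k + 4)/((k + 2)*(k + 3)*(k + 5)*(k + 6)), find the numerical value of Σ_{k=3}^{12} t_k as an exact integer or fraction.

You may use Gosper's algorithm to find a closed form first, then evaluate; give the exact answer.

Σ = -23/1080

Ratio r(k) = (k + 2)*(k + 5)**2/((k + 4)**2*(k + 7)).
Take A(k)=k + 2, B(k)=k + 7, C(k)=k**2 + 8*k + 16.
f must satisfy (k + 2)·f(k+1) − (k + 6)·f(k) = k**2 + 8*k + 16.
From deg A=1, deg B=1, deg C=2: d=4.
Match coefficients ⇒ f(k) = k*(k + 3)*(k + 4)*(k + 7)/20.
So s_k = (B(k−1)f/C)·t_k = (k*(k + 3)*(k + 6)*(k + 7)/(20*(k + 4)))·t_k = k*(-k - 7)/(10*(k**2 + 7*k + 10)).
Check: Δs_k = 2*(-k - 4)/(k**4 + 16*k**3 + 91*k**2 + 216*k + 180). ✓
Σ_(k=3)^(12) t_k = s_(13) − s_(3) = -13/135 − (-3/40) = -23/1080.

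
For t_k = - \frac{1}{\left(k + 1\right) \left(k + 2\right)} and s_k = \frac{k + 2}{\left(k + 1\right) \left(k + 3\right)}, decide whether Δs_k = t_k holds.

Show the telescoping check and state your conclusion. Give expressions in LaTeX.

s_(k+1) = (k + 3)/((k + 2)*(k + 4))
s_(k+1) − s_k = (-k**2 - 5*k - 7)/(k**4 + 10*k**3 + 35*k**2 + 50*k + 24)
(s_(k+1) − s_k) − t_k = (2*k + 5)/(k**4 + 10*k**3 + 35*k**2 + 50*k + 24)

Invalid: residual \frac{2 k + 5}{k^{4} + 10 k^{3} + 35 k^{2} + 50 k + 24} ≠ 0.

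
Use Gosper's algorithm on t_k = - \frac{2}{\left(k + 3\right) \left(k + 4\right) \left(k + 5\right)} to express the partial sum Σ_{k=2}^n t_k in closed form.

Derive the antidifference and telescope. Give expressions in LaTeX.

Step 1: r(k) = (k + 3)/(k + 6).
Factor: A=k + 3; B=k + 6; C=1.
Key eq: (k + 3)·f(k+1) = (k + 5)·f(k) + (1).
deg f ≤ 2 (via 1,1,0).
Solve for f: f(k) = k*(k + 7)/24 (degree 2 ≤ 2).
Get s_k = R·t_k = k*(-k - 7)/(12*(k + 3)*(k + 4)) with R(k) = B(k−1)f(k)/C(k) = k*(k + 5)*(k + 7)/24.
s_(k+1) − s_k = -2/(k**3 + 12*k**2 + 47*k + 60) = t_k.
Σ_(k=2)^n t_k = s_(n+1) − s_(2) = ((-n**2 - 9*n - 8)/(12*(n**2 + 9*n + 20))) − (-1/20), i.e. (-n**2 - 9*n + 10)/(30*(n**2 + 9*n + 20)).

S(n) = \frac{- n^{2} - 9 n + 10}{30 \left(n^{2} + 9 n + 20\right)}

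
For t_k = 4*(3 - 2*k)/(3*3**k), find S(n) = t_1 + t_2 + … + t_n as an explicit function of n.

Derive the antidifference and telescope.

Step 1: r(k) = (2*k - 1)/(3*(2*k - 3)).
Gosper form: A/B · C(k+1)/C(k) with A=1/3, B=1, C=k - 3/2.
Set up (1/3)·f(k+1) − (1)·f(k) − (k - 3/2) = 0.
deg f ≤ 1 (via 0,0,1).
Coefficient equations give f(k) = -3*(k - 1)/2.
Certificate R = B(k−1)f/C = -3*(k - 1)/(2*k - 3) gives s_k = 4*(k - 1)/3**k.
Verify: 4*(3 - 2*k)/(3*3**k) matches t_k.
Telescope: S(n) = s_(n+1) − s_(1) = 4*3**(-n - 1)*n − (0) = 4*3**(-n - 1)*n.

S(n) = 4*3**(-n - 1)*n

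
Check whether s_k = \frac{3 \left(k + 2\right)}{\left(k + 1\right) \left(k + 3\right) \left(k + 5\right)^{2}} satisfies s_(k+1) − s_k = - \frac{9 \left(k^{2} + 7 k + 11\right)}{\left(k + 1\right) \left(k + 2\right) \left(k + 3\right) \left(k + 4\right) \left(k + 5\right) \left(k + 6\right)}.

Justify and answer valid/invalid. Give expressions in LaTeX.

s_(k+1) = 3*(k + 3)/((k + 2)*(k + 4)*(k + 6)**2)
s_(k+1) − s_k = 3*((k + 1)*(k + 3)**2*(k + 5)**2 - (k + 2)**2*(k + 4)*(k + 6)**2)/((k + 1)*(k + 2)*(k + 3)*(k + 4)*(k + 5)**2*(k + 6)**2)
(s_(k+1) − s_k) − t_k = 9*(4*k**3 + 48*k**2 + 182*k + 213)/(k**8 + 32*k**7 + 436*k**6 + 3290*k**5 + 14959*k**4 + 41678*k**3 + 68844*k**2 + 60840*k + 21600)

Invalid: residual \frac{9 \left(4 k^{3} + 48 k^{2} + 182 k + 213\right)}{k^{8} + 32 k^{7} + 436 k^{6} + 3290 k^{5} + 14959 k^{4} + 41678 k^{3} + 68844 k^{2} + 60840 k + 21600} ≠ 0.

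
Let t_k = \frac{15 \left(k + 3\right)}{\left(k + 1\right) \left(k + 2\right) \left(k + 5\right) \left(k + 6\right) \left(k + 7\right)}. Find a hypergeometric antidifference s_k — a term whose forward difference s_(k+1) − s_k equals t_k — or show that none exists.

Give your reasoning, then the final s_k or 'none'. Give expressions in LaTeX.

Step 1: r(k) = (k + 1)*(k + 4)*(k + 5)/((k + 3)**2*(k + 8)).
Factor: A=k + 1; B=k + 8; C=k**3 + 10*k**2 + 33*k + 36.
f must satisfy (k + 1)·f(k+1) − (k + 7)·f(k) = k**3 + 10*k**2 + 33*k + 36.
Bound: deg f ≤ 6.
Match coefficients ⇒ f(k) = k*(k + 2)*(k + 3)*(k + 4)*(k**2 + 12*k + 41)/90.
Then R = B(k−1)f/C = k*(k + 2)*(k + 7)*(k**2 + 12*k + 41)/(90*(k + 3)), so s_k = R(k)·t_k = k*(k**2 + 12*k + 41)/(6*(k**3 + 12*k**2 + 41*k + 30)).
s_(k+1) − s_k = 15*(k + 3)/(k**5 + 21*k**4 + 163*k**3 + 567*k**2 + 844*k + 420) = t_k.

s_k = \frac{k \left(k^{2} + 12 k + 41\right)}{6 \left(k^{3} + 12 k^{2} + 41 k + 30\right)}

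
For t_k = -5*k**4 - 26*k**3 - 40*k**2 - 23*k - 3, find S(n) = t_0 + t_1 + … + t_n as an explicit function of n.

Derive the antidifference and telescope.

S(n) = -n**5 - 9*n**4 - 28*n**3 - 38*n**2 - 21*n - 3

The ratio is (5*k**4 + 46*k**3 + 148*k**2 + 201*k + 97)/(5*k**4 + 26*k**3 + 40*k**2 + 23*k + 3).
Take A(k)=1, B(k)=1, C(k)=k**4 + 26*k**3/5 + 8*k**2 + 23*k/5 + 3/5.
Solve (1)·f(k+1) − (1)·f(k) = k**4 + 26*k**3/5 + 8*k**2 + 23*k/5 + 3/5.
d = 5 from the (0,0,4) case.
A polynomial solution: f(k) = k*(k**4 + 4*k**3 + 2*k**2 - 2*k - 2)/5.
Certificate R = B(k−1)f/C = k*(k**4 + 4*k**3 + 2*k**2 - 2*k - 2)/(5*k**4 + 26*k**3 + 40*k**2 + 23*k + 3) gives s_k = k*(-k**4 - 4*k**3 - 2*k**2 + 2*k + 2).
s_(k+1) − s_k = -5*k**4 - 26*k**3 - 40*k**2 - 23*k - 3 = t_k.
Evaluate: s_(n+1) = -n**5 - 9*n**4 - 28*n**3 - 38*n**2 - 21*n - 3; subtract s_(0) = 0 ⇒ S(n) = -n**5 - 9*n**4 - 28*n**3 - 38*n**2 - 21*n - 3.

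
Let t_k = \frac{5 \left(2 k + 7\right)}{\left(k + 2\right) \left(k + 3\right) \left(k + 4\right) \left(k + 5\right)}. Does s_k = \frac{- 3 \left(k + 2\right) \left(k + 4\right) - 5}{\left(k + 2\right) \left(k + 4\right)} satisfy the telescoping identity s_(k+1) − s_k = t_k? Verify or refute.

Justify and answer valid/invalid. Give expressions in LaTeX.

s_(k+1) = (-3*(k + 3)*(k + 5) - 5)/((k + 3)*(k + 5))
s_(k+1) − s_k = 5*(2*k + 7)/(k**4 + 14*k**3 + 71*k**2 + 154*k + 120)
(s_(k+1) − s_k) − t_k = 0

valid; difference matches t_k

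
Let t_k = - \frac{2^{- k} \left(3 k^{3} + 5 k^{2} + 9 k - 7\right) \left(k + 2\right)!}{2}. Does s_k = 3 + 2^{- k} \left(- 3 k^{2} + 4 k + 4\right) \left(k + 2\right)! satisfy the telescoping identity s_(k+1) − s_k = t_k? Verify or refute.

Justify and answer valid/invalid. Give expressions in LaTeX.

s_(k+1) = 2**(-k - 1)*(4*k - 3*(k + 1)**2 + 8)*factorial(k + 3) + 3
s_(k+1) − s_k = -(3*k**3 + 5*k**2 + 9*k - 7)*factorial(k + 2)/(2*2**k)
(s_(k+1) − s_k) − t_k = 0

valid (s_(k+1) − s_k reduces to t_k)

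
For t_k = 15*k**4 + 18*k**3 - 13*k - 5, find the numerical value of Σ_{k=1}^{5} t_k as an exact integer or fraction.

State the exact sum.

Σ = 18515

t_(k+1)/t_k = (-13*k + 15*(k + 1)**4 + 18*(k + 1)**3 - 18)/(15*k**4 + 18*k**3 - 13*k - 5).
Gosper form: A/B · C(k+1)/C(k) with A=1, B=1, C=k**4 + 6*k**3/5 - 13*k/15 - 1/3.
Set up (1)·f(k+1) − (1)·f(k) − (k**4 + 6*k**3/5 - 13*k/15 - 1/3) = 0.
From deg A=0, deg B=0, deg C=4: d=5.
Solve for f: f(k) = k*(3*k**4 - 3*k**3 - 4*k**2 - 2*k + 1)/15 (degree 5 ≤ 5).
Get s_k = R·t_k = k*(3*k**4 - 3*k**3 - 4*k**2 - 2*k + 1) with R(k) = B(k−1)f(k)/C(k) = k*(3*k**4 - 3*k**3 - 4*k**2 - 2*k + 1)/(15*k**4 + 18*k**3 - 13*k - 5).
Check: Δs_k = 15*k**4 + 18*k**3 - 13*k - 5. ✓
Σ_(k=1)^(5) t_k = s_(6) − s_(1) = 18510 − (-5) = 18515.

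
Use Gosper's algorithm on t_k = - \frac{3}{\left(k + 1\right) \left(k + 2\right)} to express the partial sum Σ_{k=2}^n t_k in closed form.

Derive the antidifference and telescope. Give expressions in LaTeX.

S(n) = \frac{1 - n}{n + 2}

r(k) = (k + 1)/(k + 3) after simplifying.
Take A(k)=k + 1, B(k)=k + 3, C(k)=1.
Key eq: (k + 1)·f(k+1) = (k + 2)·f(k) + (1).
d = 1 from the (1,1,0) case.
Solve for f: f(k) = k (degree 1 ≤ 1).
Get s_k = R·t_k = -3*k/(k + 1) with R(k) = B(k−1)f(k)/C(k) = k*(k + 2).
s_(k+1) − s_k = -3/(k**2 + 3*k + 2) = t_k.
Σ_(k=2)^n t_k = s_(n+1) − s_(2) = (3*(-n - 1)/(n + 2)) − (-2), i.e. (1 - n)/(n + 2).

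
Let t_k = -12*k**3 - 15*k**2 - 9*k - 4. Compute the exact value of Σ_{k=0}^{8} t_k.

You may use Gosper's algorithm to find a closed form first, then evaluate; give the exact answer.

Step 1: r(k) = (12*k**3 + 51*k**2 + 75*k + 40)/(12*k**3 + 15*k**2 + 9*k + 4).
Gosper form: A/B · C(k+1)/C(k) with A=1, B=1, C=k**3 + 5*k**2/4 + 3*k/4 + 1/3.
Set up (1)·f(k+1) − (1)·f(k) − (k**3 + 5*k**2/4 + 3*k/4 + 1/3) = 0.
Bound: deg f ≤ 4.
Coefficient equations give f(k) = k*(3*k**3 - k**2 + 2)/12.
R(k) = B(k−1)·f(k)/C(k) = k*(3*k**3 - k**2 + 2)/(12*k**3 + 15*k**2 + 9*k + 4); s_k = R·t_k = k*(-3*k**3 + k**2 - 2).
Verify: -12*k**3 - 15*k**2 - 9*k - 4 matches t_k.
Telescoping: Σ = s_(9) − s_(0) = -18972 − (0) = -18972.

Σ = -18972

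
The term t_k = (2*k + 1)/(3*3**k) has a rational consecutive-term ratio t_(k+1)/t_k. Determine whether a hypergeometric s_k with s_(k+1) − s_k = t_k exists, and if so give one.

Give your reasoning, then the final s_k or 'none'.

Step 1: r(k) = (2*k + 3)/(3*(2*k + 1)).
Factor: A=1/3; B=1; C=k + 1/2.
Need (1/3)·f(k+1) − (1)·f(k) = k + 1/2.
From deg A=0, deg B=0, deg C=1: d=1.
Match coefficients ⇒ f(k) = -3*(k + 1)/2.
Get s_k = R·t_k = (-k - 1)/3**k with R(k) = B(k−1)f(k)/C(k) = -3*(k + 1)/(2*k + 1).
Check: Δs_k = (2*k + 1)/(3*3**k). ✓

s_k = (-k - 1)/3**k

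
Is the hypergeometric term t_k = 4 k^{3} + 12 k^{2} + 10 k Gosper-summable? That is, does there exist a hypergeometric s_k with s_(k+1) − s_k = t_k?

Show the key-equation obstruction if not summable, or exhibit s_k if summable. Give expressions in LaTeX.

Ratio r(k) = (2*k**3 + 12*k**2 + 23*k + 13)/(k*(2*k**2 + 6*k + 5)).
So A=1 and B=1, with C=k**3 + 3*k**2 + 5*k/2.
Solve (1)·f(k+1) − (1)·f(k) = k**3 + 3*k**2 + 5*k/2.
Degrees (0,0,3) ⇒ d ≤ 4.
A polynomial solution: f(k) = k*(k - 1)*(k**2 + 3*k + 3)/4.
Then R = B(k−1)f/C = (k - 1)*(k**2 + 3*k + 3)/(2*(2*k**2 + 6*k + 5)), so s_k = R(k)·t_k = k*(k**3 + 2*k**2 - 3).
s_(k+1) − s_k = 2*k*(2*k**2 + 6*k + 5) = t_k.

Yes. s_k = k \left(k^{3} + 2 k^{2} - 3\right).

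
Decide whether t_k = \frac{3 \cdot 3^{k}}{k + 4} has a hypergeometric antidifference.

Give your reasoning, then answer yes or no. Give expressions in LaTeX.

No — key equation has no polynomial f.

Compute t_(k+1)/t_k: get 3*(k + 4)/(k + 5).
Factor: A=3*k + 12; B=k + 5; C=1.
Need (3*k + 12)·f(k+1) − (k + 4)·f(k) = 1.
deg f ≤ -1 (via 1,1,0).
d = -1 < 0 ⇒ no nonzero polynomial f; not summable.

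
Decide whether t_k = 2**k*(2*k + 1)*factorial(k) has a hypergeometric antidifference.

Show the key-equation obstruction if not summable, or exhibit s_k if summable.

t_(k+1)/t_k = 2*(k + 1)*(2*k + 3)/(2*k + 1).
Normal form (A,B,C) = (2*k + 2, 1, k + 1/2).
f must satisfy (2*k + 2)·f(k+1) − (1)·f(k) = k + 1/2.
deg f ≤ 0 (via 1,0,1).
A polynomial solution: f(k) = 1/2.
Certificate R = B(k−1)f/C = 1/(2*k + 1) gives s_k = 2**k*factorial(k).
Verify: 2**k*(2*k + 1)*factorial(k) matches t_k.

Yes. s_k = 2**k*factorial(k).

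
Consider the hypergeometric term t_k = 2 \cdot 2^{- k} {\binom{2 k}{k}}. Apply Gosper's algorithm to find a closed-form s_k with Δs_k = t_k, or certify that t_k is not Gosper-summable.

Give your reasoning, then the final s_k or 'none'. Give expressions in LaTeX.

none (Gosper's algorithm certifies no s_k)

Step 1: r(k) = (2*k + 1)/(k + 1).
Gosper form: A/B · C(k+1)/C(k) with A=2*k + 1, B=k + 1, C=1.
Key eq: (2*k + 1)·f(k+1) = (k)·f(k) + (1).
d = -1 from the (1,1,0) case.
deg f ≤ -1 is impossible — no certificate.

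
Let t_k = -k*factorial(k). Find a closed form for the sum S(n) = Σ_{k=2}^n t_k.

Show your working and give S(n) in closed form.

Step 1: r(k) = (k + 1)**2/k.
So A=k + 1 and B=1, with C=k.
Set up (k + 1)·f(k+1) − (1)·f(k) − (k) = 0.
Degrees (1,0,1) ⇒ d ≤ 0.
Match coefficients ⇒ f(k) = 1.
Then R = B(k−1)f/C = 1/k, so s_k = R(k)·t_k = -factorial(k).
Verify: -k*factorial(k) matches t_k.
Σ_(k=2)^n t_k = s_(n+1) − s_(2) = (-factorial(n + 1)) − (-2), i.e. -n*factorial(n) - factorial(n) + 2.

S(n) = -n*factorial(n) - factorial(n) + 2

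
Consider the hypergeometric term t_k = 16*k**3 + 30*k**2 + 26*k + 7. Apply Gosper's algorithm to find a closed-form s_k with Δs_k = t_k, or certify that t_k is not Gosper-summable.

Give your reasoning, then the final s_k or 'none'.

s_k = k*(4*k**3 + 2*k**2 + 2*k - 1)

t_(k+1)/t_k = (16*k**3 + 78*k**2 + 134*k + 79)/(16*k**3 + 30*k**2 + 26*k + 7).
Gosper form: A/B · C(k+1)/C(k) with A=1, B=1, C=k**3 + 15*k**2/8 + 13*k/8 + 7/16.
Key eq: (1)·f(k+1) = (1)·f(k) + (k**3 + 15*k**2/8 + 13*k/8 + 7/16).
Degrees (0,0,3) ⇒ d ≤ 4.
Solving with deg f ≤ 4: f(k) = k*(4*k**3 + 2*k**2 + 2*k - 1)/16.
R(k) = B(k−1)·f(k)/C(k) = k*(4*k**3 + 2*k**2 + 2*k - 1)/(16*k**3 + 30*k**2 + 26*k + 7); s_k = R·t_k = k*(4*k**3 + 2*k**2 + 2*k - 1).
Check: Δs_k = 16*k**3 + 30*k**2 + 26*k + 7. ✓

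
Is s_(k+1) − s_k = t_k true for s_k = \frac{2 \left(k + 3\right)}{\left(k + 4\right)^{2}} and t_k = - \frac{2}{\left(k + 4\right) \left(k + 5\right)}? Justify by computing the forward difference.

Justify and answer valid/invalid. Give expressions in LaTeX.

Invalid: residual \frac{2 \left(2 k + 9\right)}{k^{4} + 18 k^{3} + 121 k^{2} + 360 k + 400} ≠ 0.

s_(k+1) = 2*(k + 4)/(k + 5)**2
s_(k+1) − s_k = 2*(-(k + 3)*(k + 5)**2 + (k + 4)**3)/((k + 4)**2*(k + 5)**2)
(s_(k+1) − s_k) − t_k = 2*(2*k + 9)/(k**4 + 18*k**3 + 121*k**2 + 360*k + 400)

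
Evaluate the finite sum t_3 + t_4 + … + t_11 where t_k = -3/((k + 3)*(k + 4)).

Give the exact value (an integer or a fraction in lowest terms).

Σ = -3/10

t_(k+1)/t_k = (k + 3)/(k + 5).
Normal form (A,B,C) = (k + 3, k + 5, 1).
f must satisfy (k + 3)·f(k+1) − (k + 4)·f(k) = 1.
deg f ≤ 1 (via 1,1,0).
Solve for f: f(k) = k/3 (degree 1 ≤ 1).
Get s_k = R·t_k = -k/(k + 3) with R(k) = B(k−1)f(k)/C(k) = k*(k + 4)/3.
Verify: -3/(k**2 + 7*k + 12) matches t_k.
Σ_(k=3)^(11) t_k = s_(12) − s_(3) = -4/5 − (-1/2) = -3/10.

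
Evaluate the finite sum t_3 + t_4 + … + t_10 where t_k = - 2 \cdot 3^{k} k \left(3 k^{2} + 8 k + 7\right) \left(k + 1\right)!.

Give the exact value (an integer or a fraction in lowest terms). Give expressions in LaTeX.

Σ = -18667813215736224

Ratio r(k) = 3*(k + 1)*(k + 2)*(8*k + 3*(k + 1)**2 + 15)/(k*(3*k**2 + 8*k + 7)).
Take A(k)=3*k + 6, B(k)=1, C(k)=k**3 + 8*k**2/3 + 7*k/3.
f must satisfy (3*k + 6)·f(k+1) − (1)·f(k) = k**3 + 8*k**2/3 + 7*k/3.
Degrees (1,0,3) ⇒ d ≤ 2.
Coefficient equations give f(k) = k*(k - 1)/3.
R(k) = B(k−1)·f(k)/C(k) = (k - 1)/(3*k**2 + 8*k + 7); s_k = R·t_k = -2*3**k*k*(k - 1)*factorial(k + 1).
Check: Δs_k = -2*3**k*k*(3*k**2 + 8*k + 7)*factorial(k + 1). ✓
Evaluate s at k=11 and k=3: -18667813215744000 and -7776; difference -18667813215736224.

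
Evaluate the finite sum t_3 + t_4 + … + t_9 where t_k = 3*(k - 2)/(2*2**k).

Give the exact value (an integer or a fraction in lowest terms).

Σ = 741/1024

Compute t_(k+1)/t_k: get (k - 1)/(2*(k - 2)).
Factor: A=1/2; B=1; C=k - 2.
Solve (1/2)·f(k+1) − (1)·f(k) = k - 2.
Degrees (0,0,1) ⇒ d ≤ 1.
A polynomial solution: f(k) = -2*(k - 1).
So s_k = (B(k−1)f/C)·t_k = (-2*(k - 1)/(k - 2))·t_k = 3*(1 - k)/2**k.
Check: Δs_k = 3*(k - 2)/(2*2**k). ✓
Σ_(k=3)^(9) t_k = s_(10) − s_(3) = -27/1024 − (-3/4) = 741/1024.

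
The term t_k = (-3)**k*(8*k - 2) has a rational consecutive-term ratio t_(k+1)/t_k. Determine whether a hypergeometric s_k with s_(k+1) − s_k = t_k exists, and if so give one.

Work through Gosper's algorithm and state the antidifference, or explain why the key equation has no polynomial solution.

r(k) = 3*(-4*k - 3)/(4*k - 1) after simplifying.
A = -3, B = 1, C = k - 1/4.
Solve (-3)·f(k+1) − (1)·f(k) = k - 1/4.
From deg A=0, deg B=0, deg C=1: d=1.
Coefficient equations give f(k) = -(k - 1)/4.
Certificate R = B(k−1)f/C = -(k - 1)/(4*k - 1) gives s_k = 2*(-3)**k*(1 - k).
Check: Δs_k = (-3)**k*(8*k - 2). ✓

s_k = 2*(-3)**k*(1 - k)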